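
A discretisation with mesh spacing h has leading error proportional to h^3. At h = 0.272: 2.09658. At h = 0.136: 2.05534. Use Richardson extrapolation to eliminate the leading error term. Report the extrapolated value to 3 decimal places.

2.049

The leading error scales as h^3; refining by a factor of 2 reduces it by 2^3 = 8.
Extrapolated value = (8·A(h/2) − A(h)) / (8 − 1)
= (8·2.05534 − 2.09658) / 7
= 14.34614 / 7 = 2.04945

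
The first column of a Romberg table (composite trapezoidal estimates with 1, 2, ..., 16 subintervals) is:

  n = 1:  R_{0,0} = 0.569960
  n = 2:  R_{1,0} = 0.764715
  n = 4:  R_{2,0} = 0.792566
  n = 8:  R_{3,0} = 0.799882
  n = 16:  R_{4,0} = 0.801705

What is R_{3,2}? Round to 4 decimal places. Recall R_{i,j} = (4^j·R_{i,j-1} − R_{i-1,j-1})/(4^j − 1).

R_{2,1} = (4·0.792566 − 0.764715) / 3 = 0.801850
R_{3,1} = (4·0.799882 − 0.792566) / 3 = 0.802321
R_{3,2} = 0.802321 + (0.802321 − 0.801850)/15 = 0.802352
(Column j=1 coincides with Simpson's rule on the same nodes.)

0.8024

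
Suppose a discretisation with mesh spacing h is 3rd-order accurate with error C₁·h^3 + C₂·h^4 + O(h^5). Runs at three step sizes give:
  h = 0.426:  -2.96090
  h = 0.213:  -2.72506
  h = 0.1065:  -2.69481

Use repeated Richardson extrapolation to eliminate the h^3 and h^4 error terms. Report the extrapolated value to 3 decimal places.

-2.690

First eliminate the h^3 term (factor 2^3 = 8):
  B₁ = (8·(-2.72506) − (-2.96090))/7 = -2.69137
  B₂ = (8·(-2.69481) − (-2.72506))/7 = -2.69049
Then eliminate the h^4 term (factor 2^4 = 16):
  (16·(-2.69049) − (-2.69137))/15 = -2.69043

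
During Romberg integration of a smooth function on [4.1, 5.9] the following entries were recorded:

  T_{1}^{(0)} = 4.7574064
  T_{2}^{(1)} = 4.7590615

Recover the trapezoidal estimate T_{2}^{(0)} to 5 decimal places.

From T_{2}^{(1)} = (4·T_{2}^{(0)} − T_{1}^{(0)})/3, solve for T_{2}^{(0)}:
4·T_{2}^{(0)} = 3·4.7590615 + 4.7574064 = 19.0345909
T_{2}^{(0)} = 4.7586477

4.75865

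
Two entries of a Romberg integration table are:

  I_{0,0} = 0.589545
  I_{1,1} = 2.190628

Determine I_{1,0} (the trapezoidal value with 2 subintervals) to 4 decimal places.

From I_{1,1} = (4·I_{1,0} − I_{0,0})/3, solve for I_{1,0}:
4·I_{1,0} = 3·2.190628 + 0.589545 = 7.161429
I_{1,0} = 1.790357

1.7904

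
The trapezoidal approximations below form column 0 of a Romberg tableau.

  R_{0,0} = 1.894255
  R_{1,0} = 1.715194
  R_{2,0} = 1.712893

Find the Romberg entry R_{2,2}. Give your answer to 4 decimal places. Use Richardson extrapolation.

Richardson extrapolation on the trapezoidal column (denominator 4−1=3):
R_{1,1} = 1.715194 + (1.715194 − 1.894255)/3 = 1.655507
R_{2,1} = (4·1.712893 − 1.715194) / 3 = 1.712126
R_{2,2} = 1.712126 + (1.712126 − 1.655507)/15 = 1.715901

1.7159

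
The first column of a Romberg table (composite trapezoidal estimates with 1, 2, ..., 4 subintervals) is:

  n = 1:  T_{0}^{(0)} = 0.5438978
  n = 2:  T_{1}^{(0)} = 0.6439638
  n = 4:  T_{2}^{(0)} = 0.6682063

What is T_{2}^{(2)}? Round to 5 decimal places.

T_{1}^{(1)} = 0.6439638 + (0.6439638 − 0.5438978)/3 = 0.6773191
T_{2}^{(1)} = 0.6682063 + (0.6682063 − 0.6439638)/3 = 0.6762871
T_{2}^{(2)} = 0.6762871 + (0.6762871 − 0.6773191)/15 = 0.6762183
(Column j=1 coincides with Simpson's rule on the same nodes.)

0.67622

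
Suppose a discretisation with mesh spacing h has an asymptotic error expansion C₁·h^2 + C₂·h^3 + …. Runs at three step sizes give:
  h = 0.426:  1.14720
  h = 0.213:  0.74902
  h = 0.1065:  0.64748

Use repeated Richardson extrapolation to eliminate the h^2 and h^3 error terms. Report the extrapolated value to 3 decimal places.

0.613

First eliminate the h^2 term (factor 2^2 = 4):
  B₁ = (4·0.74902 − 1.14720)/3 = 0.61629
  B₂ = (4·0.64748 − 0.74902)/3 = 0.61363
Then eliminate the h^3 term (factor 2^3 = 8):
  (8·0.61363 − 0.61629)/7 = 0.61325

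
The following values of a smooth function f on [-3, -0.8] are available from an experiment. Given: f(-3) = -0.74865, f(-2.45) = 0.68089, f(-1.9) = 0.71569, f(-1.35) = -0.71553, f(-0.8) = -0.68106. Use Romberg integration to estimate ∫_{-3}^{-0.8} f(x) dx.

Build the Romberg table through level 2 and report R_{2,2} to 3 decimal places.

R_{0,0} (trapezoid, 1 panel, h=2.2000): -1.57268
R_{1,0} (trapezoid, 2 panels, h=1.1000): 0.00092
R_{2,0} (trapezoid, 4 panels, h=0.5500): -0.01859
R_{1,1} = 0.00092 + (0.00092 − (-1.57268))/3 = 0.52545
R_{2,1} = -0.01859 + (-0.01859 − 0.00092)/3 = -0.02509
R_{2,2} = -0.02509 + (-0.02509 − 0.52545)/15 = -0.06179

-0.062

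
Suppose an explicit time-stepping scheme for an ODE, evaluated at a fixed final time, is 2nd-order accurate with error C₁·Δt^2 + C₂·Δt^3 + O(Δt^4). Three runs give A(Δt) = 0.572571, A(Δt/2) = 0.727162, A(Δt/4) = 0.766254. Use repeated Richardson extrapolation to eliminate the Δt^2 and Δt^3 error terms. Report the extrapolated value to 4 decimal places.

First eliminate the Δt^2 term (factor 2^2 = 4):
  B₁ = (4·0.727162 − 0.572571)/3 = 0.778692
  B₂ = (4·0.766254 − 0.727162)/3 = 0.779285
Then eliminate the Δt^3 term (factor 2^3 = 8):
  (8·0.779285 − 0.778692)/7 = 0.779370

0.7794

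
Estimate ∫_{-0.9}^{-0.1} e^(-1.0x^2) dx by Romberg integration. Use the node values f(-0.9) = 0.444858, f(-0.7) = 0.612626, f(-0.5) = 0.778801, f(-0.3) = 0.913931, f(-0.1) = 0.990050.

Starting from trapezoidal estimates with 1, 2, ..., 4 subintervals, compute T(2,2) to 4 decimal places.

0.6066

T(0,0) (trapezoid, 1 panel, h=0.8000): 0.573963
T(1,0) (trapezoid, 2 panels, h=0.4000): 0.598502
T(2,0) (trapezoid, 4 panels, h=0.2000): 0.604562
T(1,1) = 0.598502 + (0.598502 − 0.573963)/3 = 0.606682
T(2,1) = 0.604562 + (0.604562 − 0.598502)/3 = 0.606582
T(2,2) = 0.606582 + (0.606582 − 0.606682)/15 = 0.606575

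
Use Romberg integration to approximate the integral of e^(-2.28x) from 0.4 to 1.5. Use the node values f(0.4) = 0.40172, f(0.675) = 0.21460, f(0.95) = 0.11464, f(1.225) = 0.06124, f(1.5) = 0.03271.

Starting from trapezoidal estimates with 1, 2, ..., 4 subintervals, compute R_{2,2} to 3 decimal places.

R_{0,0} (trapezoid, 1 panel, h=1.1000): 0.23894
R_{1,0} (trapezoid, 2 panels, h=0.5500): 0.18252
R_{2,0} (trapezoid, 4 panels, h=0.2750): 0.16712
R_{1,1} = 0.18252 + (0.18252 − 0.23894)/3 = 0.16371
R_{2,1} = 0.16712 + (0.16712 − 0.18252)/3 = 0.16199
R_{2,2} = 0.16199 + (0.16199 − 0.16371)/15 = 0.16188

0.162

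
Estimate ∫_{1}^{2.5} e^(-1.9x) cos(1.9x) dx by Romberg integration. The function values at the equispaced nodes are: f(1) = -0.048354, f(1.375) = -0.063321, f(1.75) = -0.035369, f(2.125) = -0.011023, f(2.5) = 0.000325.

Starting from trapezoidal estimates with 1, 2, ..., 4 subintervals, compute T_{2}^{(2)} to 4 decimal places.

-0.0523

T_{0}^{(0)} (trapezoid, 1 panel, h=1.5000): -0.036022
T_{1}^{(0)} (trapezoid, 2 panels, h=0.7500): -0.044538
T_{2}^{(0)} (trapezoid, 4 panels, h=0.3750): -0.050148
T_{1}^{(1)} = -0.044538 + (-0.044538 − (-0.036022))/3 = -0.047377
T_{2}^{(1)} = -0.050148 + (-0.050148 − (-0.044538))/3 = -0.052018
T_{2}^{(2)} = -0.052018 + (-0.052018 − (-0.047377))/15 = -0.052327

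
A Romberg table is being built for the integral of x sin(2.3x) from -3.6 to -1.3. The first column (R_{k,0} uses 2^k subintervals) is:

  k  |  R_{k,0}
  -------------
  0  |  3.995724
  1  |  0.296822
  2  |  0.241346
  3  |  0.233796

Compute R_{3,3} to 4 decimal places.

0.2308

Richardson extrapolation on the trapezoidal column (denominator 4−1=3):
R_{1,1} = 0.296822 + (0.296822 − 3.995724)/3 = -0.936145
R_{2,1} = (4·0.241346 − 0.296822) / 3 = 0.222854
R_{3,1} = (4·0.233796 − 0.241346) / 3 = 0.231279
R_{2,2} = 0.222854 + (0.222854 − (-0.936145))/15 = 0.300121
R_{3,2} = (16·0.231279 − 0.222854) / 15 = 0.231841
R_{3,3} = (64·0.231841 − 0.300121) / 63 = 0.230757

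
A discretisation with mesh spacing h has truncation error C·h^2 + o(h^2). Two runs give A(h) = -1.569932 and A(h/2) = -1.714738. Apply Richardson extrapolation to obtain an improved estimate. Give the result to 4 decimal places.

-1.7630

The leading error scales as h^2; refining by a factor of 2 reduces it by 2^2 = 4.
Extrapolated value = (4·A(h/2) − A(h)) / (4 − 1)
= (4·(-1.714738) − (-1.569932)) / 3
= -5.289020 / 3 = -1.763007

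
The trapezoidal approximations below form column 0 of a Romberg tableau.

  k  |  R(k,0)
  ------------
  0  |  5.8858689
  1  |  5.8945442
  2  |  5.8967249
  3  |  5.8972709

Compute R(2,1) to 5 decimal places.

5.89745

Richardson extrapolation on the trapezoidal column (denominator 4−1=3):
R(2,1) = 5.8967249 + (5.8967249 − 5.8945442)/3 = 5.8974518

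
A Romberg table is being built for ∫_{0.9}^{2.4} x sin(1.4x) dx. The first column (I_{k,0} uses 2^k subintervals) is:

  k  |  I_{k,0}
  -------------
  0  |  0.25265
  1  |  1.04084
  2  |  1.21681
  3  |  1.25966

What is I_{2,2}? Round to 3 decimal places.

1.274

Richardson extrapolation on the trapezoidal column (denominator 4−1=3):
I_{1,1} = (4·1.04084 − 0.25265) / 3 = 1.30357
I_{2,1} = 1.21681 + (1.21681 − 1.04084)/3 = 1.27547
I_{2,2} = 1.27547 + (1.27547 − 1.30357)/15 = 1.27360
(Column j=1 coincides with Simpson's rule on the same nodes.)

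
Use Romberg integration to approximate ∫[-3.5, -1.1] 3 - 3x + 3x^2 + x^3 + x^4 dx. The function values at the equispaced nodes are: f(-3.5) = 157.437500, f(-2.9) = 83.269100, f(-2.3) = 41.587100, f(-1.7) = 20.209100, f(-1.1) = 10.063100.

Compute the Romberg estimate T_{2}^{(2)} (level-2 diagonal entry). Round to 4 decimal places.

132.8760

T_{0}^{(0)} (trapezoid, 1 panel, h=2.4000): 201.000720
T_{1}^{(0)} (trapezoid, 2 panels, h=1.2000): 150.404880
T_{2}^{(0)} (trapezoid, 4 panels, h=0.6000): 137.289360
T_{1}^{(1)} = 150.404880 + (150.404880 − 201.000720)/3 = 133.539600
T_{2}^{(1)} = 137.289360 + (137.289360 − 150.404880)/3 = 132.917520
T_{2}^{(2)} = 132.917520 + (132.917520 − 133.539600)/15 = 132.876048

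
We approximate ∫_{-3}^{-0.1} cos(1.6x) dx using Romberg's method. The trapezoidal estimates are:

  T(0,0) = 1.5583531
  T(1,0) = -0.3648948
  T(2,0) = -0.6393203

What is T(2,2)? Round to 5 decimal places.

Richardson extrapolation on the trapezoidal column (denominator 4−1=3):
T(1,1) = (4·(-0.3648948) − 1.5583531) / 3 = -1.0059774
T(2,1) = (4·(-0.6393203) − (-0.3648948)) / 3 = -0.7307955
T(2,2) = -0.7307955 + (-0.7307955 − (-1.0059774))/15 = -0.7124500

-0.71245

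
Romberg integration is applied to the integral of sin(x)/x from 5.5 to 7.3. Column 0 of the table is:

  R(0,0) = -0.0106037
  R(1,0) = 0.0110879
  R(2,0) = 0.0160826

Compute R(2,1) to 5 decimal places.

Richardson extrapolation on the trapezoidal column (denominator 4−1=3):
R(2,1) = 0.0160826 + (0.0160826 − 0.0110879)/3 = 0.0177475

0.01775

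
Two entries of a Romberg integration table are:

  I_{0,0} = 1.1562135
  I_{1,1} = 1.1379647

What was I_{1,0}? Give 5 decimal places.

From I_{1,1} = (4·I_{1,0} − I_{0,0})/3, solve for I_{1,0}:
4·I_{1,0} = 3·1.1379647 + 1.1562135 = 4.5701076
I_{1,0} = 1.1425269

1.14253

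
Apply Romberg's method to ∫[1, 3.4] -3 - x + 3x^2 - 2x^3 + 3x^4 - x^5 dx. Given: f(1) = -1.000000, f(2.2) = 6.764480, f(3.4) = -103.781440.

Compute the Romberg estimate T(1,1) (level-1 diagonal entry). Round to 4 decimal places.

T(0,0) (trapezoid, 1 panel, h=2.4000): -125.737728
T(1,0) (trapezoid, 2 panels, h=1.2000): -54.751488
T(1,1) = -54.751488 + (-54.751488 − (-125.737728))/3 = -31.089408

-31.0894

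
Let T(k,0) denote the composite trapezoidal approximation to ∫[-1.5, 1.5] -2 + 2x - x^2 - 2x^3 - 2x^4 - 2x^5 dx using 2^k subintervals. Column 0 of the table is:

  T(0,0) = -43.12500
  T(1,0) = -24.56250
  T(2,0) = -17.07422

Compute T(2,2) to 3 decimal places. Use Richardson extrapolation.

Richardson extrapolation on the trapezoidal column (denominator 4−1=3):
T(1,1) = -24.56250 + (-24.56250 − (-43.12500))/3 = -18.37500
T(2,1) = (4·(-17.07422) − (-24.56250)) / 3 = -14.57813
T(2,2) = -14.57813 + (-14.57813 − (-18.37500))/15 = -14.32501

-14.325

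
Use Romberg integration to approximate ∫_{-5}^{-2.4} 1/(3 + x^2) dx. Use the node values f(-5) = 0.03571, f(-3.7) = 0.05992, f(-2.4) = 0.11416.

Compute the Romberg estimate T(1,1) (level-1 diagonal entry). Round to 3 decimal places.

T(0,0) (trapezoid, 1 panel, h=2.6000): 0.19483
T(1,0) (trapezoid, 2 panels, h=1.3000): 0.17531
T(1,1) = 0.17531 + (0.17531 − 0.19483)/3 = 0.16880

0.169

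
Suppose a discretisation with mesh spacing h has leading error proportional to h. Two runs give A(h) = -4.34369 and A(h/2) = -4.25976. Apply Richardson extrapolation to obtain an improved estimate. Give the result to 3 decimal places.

-4.176

The leading error scales as h; refining by a factor of 2 reduces it by 2^1 = 2.
Extrapolated value = (2·A(h/2) − A(h)) / (2 − 1)
= (2·(-4.25976) − (-4.34369)) / 1
= -4.17583 / 1 = -4.17583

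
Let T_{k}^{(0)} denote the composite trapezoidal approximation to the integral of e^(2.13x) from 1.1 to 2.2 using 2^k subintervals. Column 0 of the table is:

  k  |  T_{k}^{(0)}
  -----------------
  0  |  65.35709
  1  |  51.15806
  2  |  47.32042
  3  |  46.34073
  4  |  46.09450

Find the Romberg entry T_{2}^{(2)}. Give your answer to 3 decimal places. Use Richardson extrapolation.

46.016

Richardson extrapolation on the trapezoidal column (denominator 4−1=3):
T_{1}^{(1)} = 51.15806 + (51.15806 − 65.35709)/3 = 46.42505
T_{2}^{(1)} = 47.32042 + (47.32042 − 51.15806)/3 = 46.04121
T_{2}^{(2)} = (16·46.04121 − 46.42505) / 15 = 46.01562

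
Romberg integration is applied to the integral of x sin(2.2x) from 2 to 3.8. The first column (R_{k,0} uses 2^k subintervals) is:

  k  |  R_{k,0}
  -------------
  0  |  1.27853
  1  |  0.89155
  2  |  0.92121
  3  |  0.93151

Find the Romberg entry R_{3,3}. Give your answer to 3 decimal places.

0.935

R_{1,1} = (4·0.89155 − 1.27853) / 3 = 0.76256
R_{2,1} = 0.92121 + (0.92121 − 0.89155)/3 = 0.93110
R_{3,1} = 0.93151 + (0.93151 − 0.92121)/3 = 0.93494
R_{2,2} = (16·0.93110 − 0.76256) / 15 = 0.94234
R_{3,2} = (16·0.93494 − 0.93110) / 15 = 0.93520
R_{3,3} = 0.93520 + (0.93520 − 0.94234)/63 = 0.93509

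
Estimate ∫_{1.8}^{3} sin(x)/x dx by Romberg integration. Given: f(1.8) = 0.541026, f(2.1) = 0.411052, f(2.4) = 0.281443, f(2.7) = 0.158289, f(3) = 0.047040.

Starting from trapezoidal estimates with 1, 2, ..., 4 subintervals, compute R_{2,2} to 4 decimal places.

R_{0,0} (trapezoid, 1 panel, h=1.2000): 0.352840
R_{1,0} (trapezoid, 2 panels, h=0.6000): 0.345286
R_{2,0} (trapezoid, 4 panels, h=0.3000): 0.343445
R_{1,1} = 0.345286 + (0.345286 − 0.352840)/3 = 0.342768
R_{2,1} = 0.343445 + (0.343445 − 0.345286)/3 = 0.342831
R_{2,2} = 0.342831 + (0.342831 − 0.342768)/15 = 0.342835

0.3428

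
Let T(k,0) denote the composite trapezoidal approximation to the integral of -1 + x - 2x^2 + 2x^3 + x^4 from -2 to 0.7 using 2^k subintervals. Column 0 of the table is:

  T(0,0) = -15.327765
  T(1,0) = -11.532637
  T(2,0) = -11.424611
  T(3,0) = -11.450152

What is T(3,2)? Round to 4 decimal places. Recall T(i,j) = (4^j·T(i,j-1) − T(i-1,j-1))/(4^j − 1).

T(2,1) = -11.424611 + (-11.424611 − (-11.532637))/3 = -11.388602
T(3,1) = (4·(-11.450152) − (-11.424611)) / 3 = -11.458666
T(3,2) = -11.458666 + (-11.458666 − (-11.388602))/15 = -11.463337
(Column j=1 coincides with Simpson's rule on the same nodes.)

-11.4633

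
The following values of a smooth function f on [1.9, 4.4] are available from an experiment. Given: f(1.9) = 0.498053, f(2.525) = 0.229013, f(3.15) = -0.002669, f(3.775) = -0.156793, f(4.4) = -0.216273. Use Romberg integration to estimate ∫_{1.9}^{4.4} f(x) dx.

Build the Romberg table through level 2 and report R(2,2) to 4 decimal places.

R(0,0) (trapezoid, 1 panel, h=2.5000): 0.352225
R(1,0) (trapezoid, 2 panels, h=1.2500): 0.172776
R(2,0) (trapezoid, 4 panels, h=0.6250): 0.131526
R(1,1) = 0.172776 + (0.172776 − 0.352225)/3 = 0.112960
R(2,1) = 0.131526 + (0.131526 − 0.172776)/3 = 0.117776
R(2,2) = 0.117776 + (0.117776 − 0.112960)/15 = 0.118097

0.1181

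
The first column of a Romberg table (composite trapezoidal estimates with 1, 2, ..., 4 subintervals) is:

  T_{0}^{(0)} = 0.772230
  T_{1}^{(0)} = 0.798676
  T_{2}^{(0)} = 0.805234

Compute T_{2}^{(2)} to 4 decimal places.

T_{1}^{(1)} = 0.798676 + (0.798676 − 0.772230)/3 = 0.807491
T_{2}^{(1)} = (4·0.805234 − 0.798676) / 3 = 0.807420
T_{2}^{(2)} = (16·0.807420 − 0.807491) / 15 = 0.807415

0.8074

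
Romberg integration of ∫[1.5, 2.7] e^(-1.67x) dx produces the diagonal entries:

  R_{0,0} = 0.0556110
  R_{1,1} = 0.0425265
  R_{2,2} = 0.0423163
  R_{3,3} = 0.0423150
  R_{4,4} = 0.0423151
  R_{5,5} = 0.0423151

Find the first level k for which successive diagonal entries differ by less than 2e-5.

k = 3

|R_{1,1} − R_{0,0}| = 0.0130845 ≥ 2e-5
|R_{2,2} − R_{1,1}| = 0.0002102 ≥ 2e-5
|R_{3,3} − R_{2,2}| = 0.0000013 < 2e-5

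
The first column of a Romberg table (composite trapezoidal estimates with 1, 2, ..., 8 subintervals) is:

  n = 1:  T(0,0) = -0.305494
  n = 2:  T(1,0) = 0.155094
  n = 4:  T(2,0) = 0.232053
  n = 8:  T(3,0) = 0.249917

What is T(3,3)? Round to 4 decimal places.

0.2558

T(1,1) = 0.155094 + (0.155094 − (-0.305494))/3 = 0.308623
T(2,1) = (4·0.232053 − 0.155094) / 3 = 0.257706
T(3,1) = 0.249917 + (0.249917 − 0.232053)/3 = 0.255872
T(2,2) = (16·0.257706 − 0.308623) / 15 = 0.254312
T(3,2) = 0.255872 + (0.255872 − 0.257706)/15 = 0.255750
T(3,3) = (64·0.255750 − 0.254312) / 63 = 0.255773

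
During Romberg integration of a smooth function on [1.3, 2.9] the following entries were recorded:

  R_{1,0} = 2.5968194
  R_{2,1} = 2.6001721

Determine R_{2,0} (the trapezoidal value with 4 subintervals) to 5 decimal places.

From R_{2,1} = (4·R_{2,0} − R_{1,0})/3, solve for R_{2,0}:
4·R_{2,0} = 3·2.6001721 + 2.5968194 = 10.3973357
R_{2,0} = 2.5993339

2.59933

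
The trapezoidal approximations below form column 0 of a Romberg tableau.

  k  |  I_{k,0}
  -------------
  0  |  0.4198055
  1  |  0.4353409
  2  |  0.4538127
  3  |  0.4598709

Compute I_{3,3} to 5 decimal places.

0.46203

Richardson extrapolation on the trapezoidal column (denominator 4−1=3):
I_{1,1} = (4·0.4353409 − 0.4198055) / 3 = 0.4405194
I_{2,1} = (4·0.4538127 − 0.4353409) / 3 = 0.4599700
I_{3,1} = 0.4598709 + (0.4598709 − 0.4538127)/3 = 0.4618903
I_{2,2} = 0.4599700 + (0.4599700 − 0.4405194)/15 = 0.4612667
I_{3,2} = 0.4618903 + (0.4618903 − 0.4599700)/15 = 0.4620183
I_{3,3} = 0.4620183 + (0.4620183 − 0.4612667)/63 = 0.4620302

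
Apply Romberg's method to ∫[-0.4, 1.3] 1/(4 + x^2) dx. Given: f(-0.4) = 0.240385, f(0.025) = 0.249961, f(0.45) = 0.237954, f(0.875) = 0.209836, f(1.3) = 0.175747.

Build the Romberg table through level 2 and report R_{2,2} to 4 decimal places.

R_{0,0} (trapezoid, 1 panel, h=1.7000): 0.353712
R_{1,0} (trapezoid, 2 panels, h=0.8500): 0.379117
R_{2,0} (trapezoid, 4 panels, h=0.4250): 0.384972
R_{1,1} = 0.379117 + (0.379117 − 0.353712)/3 = 0.387585
R_{2,1} = 0.384972 + (0.384972 − 0.379117)/3 = 0.386924
R_{2,2} = 0.386924 + (0.386924 − 0.387585)/15 = 0.386880

0.3869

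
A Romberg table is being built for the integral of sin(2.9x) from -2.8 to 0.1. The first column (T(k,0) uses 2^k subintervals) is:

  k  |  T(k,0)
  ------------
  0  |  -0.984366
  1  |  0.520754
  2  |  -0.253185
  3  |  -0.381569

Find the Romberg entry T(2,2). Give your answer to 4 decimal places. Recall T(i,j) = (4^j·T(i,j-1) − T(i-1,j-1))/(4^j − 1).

-0.6134

T(1,1) = (4·0.520754 − (-0.984366)) / 3 = 1.022461
T(2,1) = -0.253185 + (-0.253185 − 0.520754)/3 = -0.511165
T(2,2) = (16·(-0.511165) − 1.022461) / 15 = -0.613407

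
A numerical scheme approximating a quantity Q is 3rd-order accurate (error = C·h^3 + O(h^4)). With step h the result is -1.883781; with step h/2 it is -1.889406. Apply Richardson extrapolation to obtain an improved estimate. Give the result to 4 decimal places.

-1.8902

Extrapolated value = (8·A(h/2) − A(h)) / (8 − 1)
= (8·(-1.889406) − (-1.883781)) / 7
= -13.231467 / 7 = -1.890210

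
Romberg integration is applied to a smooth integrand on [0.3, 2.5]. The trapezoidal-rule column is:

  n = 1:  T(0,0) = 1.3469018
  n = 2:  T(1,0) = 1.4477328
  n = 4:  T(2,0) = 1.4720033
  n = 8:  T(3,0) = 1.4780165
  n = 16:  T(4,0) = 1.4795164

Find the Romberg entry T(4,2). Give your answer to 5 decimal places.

1.48002

Richardson extrapolation on the trapezoidal column (denominator 4−1=3):
T(3,1) = 1.4780165 + (1.4780165 − 1.4720033)/3 = 1.4800209
T(4,1) = 1.4795164 + (1.4795164 − 1.4780165)/3 = 1.4800164
T(4,2) = (16·1.4800164 − 1.4800209) / 15 = 1.4800161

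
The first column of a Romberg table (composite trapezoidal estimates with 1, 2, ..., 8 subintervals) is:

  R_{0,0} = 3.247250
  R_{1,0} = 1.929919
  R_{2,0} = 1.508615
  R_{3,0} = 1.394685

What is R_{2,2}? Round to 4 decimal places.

1.3600

Richardson extrapolation on the trapezoidal column (denominator 4−1=3):
R_{1,1} = (4·1.929919 − 3.247250) / 3 = 1.490809
R_{2,1} = 1.508615 + (1.508615 − 1.929919)/3 = 1.368180
R_{2,2} = (16·1.368180 − 1.490809) / 15 = 1.360005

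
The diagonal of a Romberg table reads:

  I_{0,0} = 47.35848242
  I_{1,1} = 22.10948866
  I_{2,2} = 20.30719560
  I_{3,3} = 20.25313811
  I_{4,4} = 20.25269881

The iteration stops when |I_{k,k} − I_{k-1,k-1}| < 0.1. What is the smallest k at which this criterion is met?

|I_{1,1} − I_{0,0}| = 25.24899376 ≥ 0.1
|I_{2,2} − I_{1,1}| = 1.80229306 ≥ 0.1
|I_{3,3} − I_{2,2}| = 0.05405749 < 0.1

k = 3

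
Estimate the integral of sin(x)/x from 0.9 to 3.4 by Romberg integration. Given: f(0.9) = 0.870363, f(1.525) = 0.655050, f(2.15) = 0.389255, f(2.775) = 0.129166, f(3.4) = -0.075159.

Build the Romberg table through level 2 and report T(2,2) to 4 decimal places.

T(0,0) (trapezoid, 1 panel, h=2.5000): 0.994005
T(1,0) (trapezoid, 2 panels, h=1.2500): 0.983571
T(2,0) (trapezoid, 4 panels, h=0.6250): 0.981921
T(1,1) = 0.983571 + (0.983571 − 0.994005)/3 = 0.980093
T(2,1) = 0.981921 + (0.981921 − 0.983571)/3 = 0.981371
T(2,2) = 0.981371 + (0.981371 − 0.980093)/15 = 0.981456

0.9815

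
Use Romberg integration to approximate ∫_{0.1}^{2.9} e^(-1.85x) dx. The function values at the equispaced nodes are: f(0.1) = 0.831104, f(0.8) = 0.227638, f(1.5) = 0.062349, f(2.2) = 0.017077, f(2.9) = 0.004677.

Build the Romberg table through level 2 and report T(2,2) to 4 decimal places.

0.4489

T(0,0) (trapezoid, 1 panel, h=2.8000): 1.170093
T(1,0) (trapezoid, 2 panels, h=1.4000): 0.672335
T(2,0) (trapezoid, 4 panels, h=0.7000): 0.507468
T(1,1) = 0.672335 + (0.672335 − 1.170093)/3 = 0.506416
T(2,1) = 0.507468 + (0.507468 − 0.672335)/3 = 0.452512
T(2,2) = 0.452512 + (0.452512 − 0.506416)/15 = 0.448918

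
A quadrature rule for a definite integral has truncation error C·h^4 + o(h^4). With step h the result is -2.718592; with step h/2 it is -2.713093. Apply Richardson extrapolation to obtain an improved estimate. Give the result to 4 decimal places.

The leading error scales as h^4; refining by a factor of 2 reduces it by 2^4 = 16.
Extrapolated value = (16·A(h/2) − A(h)) / (16 − 1)
= (16·(-2.713093) − (-2.718592)) / 15
= -40.690896 / 15 = -2.712726

-2.7127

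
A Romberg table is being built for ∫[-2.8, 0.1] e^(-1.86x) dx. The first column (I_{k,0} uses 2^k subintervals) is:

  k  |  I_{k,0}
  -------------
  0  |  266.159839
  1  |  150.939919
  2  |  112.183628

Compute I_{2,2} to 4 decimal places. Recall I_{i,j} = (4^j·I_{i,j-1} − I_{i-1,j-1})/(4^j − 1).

98.3803

Richardson extrapolation on the trapezoidal column (denominator 4−1=3):
I_{1,1} = 150.939919 + (150.939919 − 266.159839)/3 = 112.533279
I_{2,1} = (4·112.183628 − 150.939919) / 3 = 99.264864
I_{2,2} = (16·99.264864 − 112.533279) / 15 = 98.380303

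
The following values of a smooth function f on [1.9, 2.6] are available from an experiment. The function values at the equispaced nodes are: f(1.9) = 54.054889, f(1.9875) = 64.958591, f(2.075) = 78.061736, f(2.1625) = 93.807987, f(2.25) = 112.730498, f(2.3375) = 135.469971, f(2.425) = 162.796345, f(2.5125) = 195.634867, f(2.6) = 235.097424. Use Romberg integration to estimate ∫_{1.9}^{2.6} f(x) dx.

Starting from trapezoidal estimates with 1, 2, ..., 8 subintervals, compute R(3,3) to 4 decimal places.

86.2107

R(0,0) (trapezoid, 1 panel, h=0.7000): 101.203310
R(1,0) (trapezoid, 2 panels, h=0.3500): 90.057329
R(2,0) (trapezoid, 4 panels, h=0.1750): 87.178829
R(3,0) (trapezoid, 8 panels, h=0.0875): 86.453163
R(1,1) = 90.057329 + (90.057329 − 101.203310)/3 = 86.342002
R(2,1) = 87.178829 + (87.178829 − 90.057329)/3 = 86.219329
R(3,1) = 86.453163 + (86.453163 − 87.178829)/3 = 86.211274
R(2,2) = 86.219329 + (86.219329 − 86.342002)/15 = 86.211151
R(3,2) = 86.211274 + (86.211274 − 86.219329)/15 = 86.210737
R(3,3) = 86.210737 + (86.210737 − 86.211151)/63 = 86.210730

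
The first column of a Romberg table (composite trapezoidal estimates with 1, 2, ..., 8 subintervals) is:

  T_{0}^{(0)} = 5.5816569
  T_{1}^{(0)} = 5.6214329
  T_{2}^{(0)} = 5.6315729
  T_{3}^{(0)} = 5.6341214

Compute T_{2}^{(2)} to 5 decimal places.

Richardson extrapolation on the trapezoidal column (denominator 4−1=3):
T_{1}^{(1)} = 5.6214329 + (5.6214329 − 5.5816569)/3 = 5.6346916
T_{2}^{(1)} = (4·5.6315729 − 5.6214329) / 3 = 5.6349529
T_{2}^{(2)} = 5.6349529 + (5.6349529 − 5.6346916)/15 = 5.6349703

5.63497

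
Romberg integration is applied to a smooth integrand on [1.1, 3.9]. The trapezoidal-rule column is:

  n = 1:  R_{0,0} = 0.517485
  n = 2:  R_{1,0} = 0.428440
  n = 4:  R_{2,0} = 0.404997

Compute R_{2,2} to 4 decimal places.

0.3971

Richardson extrapolation on the trapezoidal column (denominator 4−1=3):
R_{1,1} = 0.428440 + (0.428440 − 0.517485)/3 = 0.398758
R_{2,1} = 0.404997 + (0.404997 − 0.428440)/3 = 0.397183
R_{2,2} = 0.397183 + (0.397183 − 0.398758)/15 = 0.397078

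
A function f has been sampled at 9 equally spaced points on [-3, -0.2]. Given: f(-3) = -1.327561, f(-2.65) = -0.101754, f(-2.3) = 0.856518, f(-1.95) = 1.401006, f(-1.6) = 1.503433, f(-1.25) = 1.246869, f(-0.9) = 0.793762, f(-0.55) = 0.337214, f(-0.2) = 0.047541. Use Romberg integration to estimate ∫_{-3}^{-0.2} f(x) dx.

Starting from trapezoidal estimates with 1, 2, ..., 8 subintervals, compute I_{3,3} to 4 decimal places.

I_{0,0} (trapezoid, 1 panel, h=2.8000): -1.792028
I_{1,0} (trapezoid, 2 panels, h=1.4000): 1.208792
I_{2,0} (trapezoid, 4 panels, h=0.7000): 1.759592
I_{3,0} (trapezoid, 8 panels, h=0.3500): 1.888963
I_{1,1} = 1.208792 + (1.208792 − (-1.792028))/3 = 2.209065
I_{2,1} = 1.759592 + (1.759592 − 1.208792)/3 = 1.943192
I_{3,1} = 1.888963 + (1.888963 − 1.759592)/3 = 1.932087
I_{2,2} = 1.943192 + (1.943192 − 2.209065)/15 = 1.925467
I_{3,2} = 1.932087 + (1.932087 − 1.943192)/15 = 1.931347
I_{3,3} = 1.931347 + (1.931347 − 1.925467)/63 = 1.931440

1.9314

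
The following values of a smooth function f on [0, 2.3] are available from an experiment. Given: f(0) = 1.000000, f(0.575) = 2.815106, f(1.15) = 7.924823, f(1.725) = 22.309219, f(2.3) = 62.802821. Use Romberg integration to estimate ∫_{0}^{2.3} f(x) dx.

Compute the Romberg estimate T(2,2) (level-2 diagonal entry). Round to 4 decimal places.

34.3900

T(0,0) (trapezoid, 1 panel, h=2.3000): 73.373244
T(1,0) (trapezoid, 2 panels, h=1.1500): 45.800169
T(2,0) (trapezoid, 4 panels, h=0.5750): 37.346571
T(1,1) = 45.800169 + (45.800169 − 73.373244)/3 = 36.609144
T(2,1) = 37.346571 + (37.346571 − 45.800169)/3 = 34.528705
T(2,2) = 34.528705 + (34.528705 − 36.609144)/15 = 34.390009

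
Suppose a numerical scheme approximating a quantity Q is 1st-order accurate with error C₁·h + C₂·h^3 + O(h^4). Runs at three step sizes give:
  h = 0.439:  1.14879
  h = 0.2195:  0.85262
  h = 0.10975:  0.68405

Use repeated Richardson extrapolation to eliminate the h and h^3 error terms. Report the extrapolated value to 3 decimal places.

0.510

First eliminate the h term (factor 2^1 = 2):
  B₁ = (2·0.85262 − 1.14879)/1 = 0.55645
  B₂ = (2·0.68405 − 0.85262)/1 = 0.51548
Then eliminate the h^3 term (factor 2^3 = 8):
  (8·0.51548 − 0.55645)/7 = 0.50963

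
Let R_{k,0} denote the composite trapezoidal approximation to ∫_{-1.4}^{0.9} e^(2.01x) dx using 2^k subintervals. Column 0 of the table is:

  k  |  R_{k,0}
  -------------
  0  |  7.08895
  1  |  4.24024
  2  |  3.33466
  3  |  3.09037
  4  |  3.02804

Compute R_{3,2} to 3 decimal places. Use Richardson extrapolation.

Richardson extrapolation on the trapezoidal column (denominator 4−1=3):
R_{2,1} = (4·3.33466 − 4.24024) / 3 = 3.03280
R_{3,1} = 3.09037 + (3.09037 − 3.33466)/3 = 3.00894
R_{3,2} = 3.00894 + (3.00894 − 3.03280)/15 = 3.00735
(Column j=1 coincides with Simpson's rule on the same nodes.)

3.007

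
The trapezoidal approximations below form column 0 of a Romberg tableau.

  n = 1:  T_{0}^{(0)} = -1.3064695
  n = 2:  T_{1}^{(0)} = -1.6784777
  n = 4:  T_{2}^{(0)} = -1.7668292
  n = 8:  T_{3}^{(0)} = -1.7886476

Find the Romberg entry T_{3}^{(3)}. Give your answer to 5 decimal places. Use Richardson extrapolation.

-1.79590

Richardson extrapolation on the trapezoidal column (denominator 4−1=3):
T_{1}^{(1)} = (4·(-1.6784777) − (-1.3064695)) / 3 = -1.8024804
T_{2}^{(1)} = (4·(-1.7668292) − (-1.6784777)) / 3 = -1.7962797
T_{3}^{(1)} = -1.7886476 + (-1.7886476 − (-1.7668292))/3 = -1.7959204
T_{2}^{(2)} = -1.7962797 + (-1.7962797 − (-1.8024804))/15 = -1.7958663
T_{3}^{(2)} = -1.7959204 + (-1.7959204 − (-1.7962797))/15 = -1.7958964
T_{3}^{(3)} = (64·(-1.7958964) − (-1.7958663)) / 63 = -1.7958969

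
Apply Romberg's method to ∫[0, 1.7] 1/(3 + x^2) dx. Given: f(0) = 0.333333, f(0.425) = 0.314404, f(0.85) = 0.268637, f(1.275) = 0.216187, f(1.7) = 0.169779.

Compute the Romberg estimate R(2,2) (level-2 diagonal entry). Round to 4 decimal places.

R(0,0) (trapezoid, 1 panel, h=1.7000): 0.427645
R(1,0) (trapezoid, 2 panels, h=0.8500): 0.442164
R(2,0) (trapezoid, 4 panels, h=0.4250): 0.446583
R(1,1) = 0.442164 + (0.442164 − 0.427645)/3 = 0.447004
R(2,1) = 0.446583 + (0.446583 − 0.442164)/3 = 0.448056
R(2,2) = 0.448056 + (0.448056 − 0.447004)/15 = 0.448126

0.4481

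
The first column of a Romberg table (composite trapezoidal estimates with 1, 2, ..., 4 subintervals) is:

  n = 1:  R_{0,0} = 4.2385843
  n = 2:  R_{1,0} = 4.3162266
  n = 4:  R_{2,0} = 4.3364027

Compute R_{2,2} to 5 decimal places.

4.34320

Richardson extrapolation on the trapezoidal column (denominator 4−1=3):
R_{1,1} = 4.3162266 + (4.3162266 − 4.2385843)/3 = 4.3421074
R_{2,1} = (4·4.3364027 − 4.3162266) / 3 = 4.3431281
R_{2,2} = 4.3431281 + (4.3431281 − 4.3421074)/15 = 4.3431961
(Column j=1 coincides with Simpson's rule on the same nodes.)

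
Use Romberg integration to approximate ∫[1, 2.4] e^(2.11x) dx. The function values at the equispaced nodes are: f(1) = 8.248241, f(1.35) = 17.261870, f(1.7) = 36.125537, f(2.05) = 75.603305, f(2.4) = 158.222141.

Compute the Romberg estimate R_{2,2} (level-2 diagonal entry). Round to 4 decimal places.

R_{0,0} (trapezoid, 1 panel, h=1.4000): 116.529267
R_{1,0} (trapezoid, 2 panels, h=0.7000): 83.552510
R_{2,0} (trapezoid, 4 panels, h=0.3500): 74.279066
R_{1,1} = 83.552510 + (83.552510 − 116.529267)/3 = 72.560258
R_{2,1} = 74.279066 + (74.279066 − 83.552510)/3 = 71.187918
R_{2,2} = 71.187918 + (71.187918 − 72.560258)/15 = 71.096429

71.0964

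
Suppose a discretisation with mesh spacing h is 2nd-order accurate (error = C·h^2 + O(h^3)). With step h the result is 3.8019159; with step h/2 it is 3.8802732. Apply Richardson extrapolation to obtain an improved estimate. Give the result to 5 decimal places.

The leading error scales as h^2; refining by a factor of 2 reduces it by 2^2 = 4.
Extrapolated value = (4·A(h/2) − A(h)) / (4 − 1)
= (4·3.8802732 − 3.8019159) / 3
= 11.7191769 / 3 = 3.9063923

3.90639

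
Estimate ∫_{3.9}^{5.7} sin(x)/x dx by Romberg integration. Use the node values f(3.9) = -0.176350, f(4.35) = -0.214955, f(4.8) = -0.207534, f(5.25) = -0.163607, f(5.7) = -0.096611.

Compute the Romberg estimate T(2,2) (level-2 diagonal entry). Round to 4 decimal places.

T(0,0) (trapezoid, 1 panel, h=1.8000): -0.245665
T(1,0) (trapezoid, 2 panels, h=0.9000): -0.309613
T(2,0) (trapezoid, 4 panels, h=0.4500): -0.325159
T(1,1) = -0.309613 + (-0.309613 − (-0.245665))/3 = -0.330929
T(2,1) = -0.325159 + (-0.325159 − (-0.309613))/3 = -0.330341
T(2,2) = -0.330341 + (-0.330341 − (-0.330929))/15 = -0.330302

-0.3303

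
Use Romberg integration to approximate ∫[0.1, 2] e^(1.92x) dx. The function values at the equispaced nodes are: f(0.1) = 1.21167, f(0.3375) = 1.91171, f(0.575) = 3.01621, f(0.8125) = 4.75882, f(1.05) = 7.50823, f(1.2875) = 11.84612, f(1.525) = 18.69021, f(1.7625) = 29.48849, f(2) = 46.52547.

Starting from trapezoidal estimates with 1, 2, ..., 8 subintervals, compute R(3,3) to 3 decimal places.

R(0,0) (trapezoid, 1 panel, h=1.9000): 45.35028
R(1,0) (trapezoid, 2 panels, h=0.9500): 29.80796
R(2,0) (trapezoid, 4 panels, h=0.4750): 25.21453
R(3,0) (trapezoid, 8 panels, h=0.2375): 24.00849
R(1,1) = 29.80796 + (29.80796 − 45.35028)/3 = 24.62719
R(2,1) = 25.21453 + (25.21453 − 29.80796)/3 = 23.68339
R(3,1) = 24.00849 + (24.00849 − 25.21453)/3 = 23.60648
R(2,2) = 23.68339 + (23.68339 − 24.62719)/15 = 23.62047
R(3,2) = 23.60648 + (23.60648 − 23.68339)/15 = 23.60135
R(3,3) = 23.60135 + (23.60135 − 23.62047)/63 = 23.60105

23.601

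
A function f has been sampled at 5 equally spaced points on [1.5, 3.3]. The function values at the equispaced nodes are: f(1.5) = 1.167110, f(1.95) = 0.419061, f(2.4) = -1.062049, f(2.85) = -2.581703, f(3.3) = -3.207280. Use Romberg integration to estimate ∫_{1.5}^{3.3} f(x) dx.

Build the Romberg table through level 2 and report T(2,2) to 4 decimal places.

T(0,0) (trapezoid, 1 panel, h=1.8000): -1.836153
T(1,0) (trapezoid, 2 panels, h=0.9000): -1.873921
T(2,0) (trapezoid, 4 panels, h=0.4500): -1.910149
T(1,1) = -1.873921 + (-1.873921 − (-1.836153))/3 = -1.886510
T(2,1) = -1.910149 + (-1.910149 − (-1.873921))/3 = -1.922225
T(2,2) = -1.922225 + (-1.922225 − (-1.886510))/15 = -1.924606

-1.9246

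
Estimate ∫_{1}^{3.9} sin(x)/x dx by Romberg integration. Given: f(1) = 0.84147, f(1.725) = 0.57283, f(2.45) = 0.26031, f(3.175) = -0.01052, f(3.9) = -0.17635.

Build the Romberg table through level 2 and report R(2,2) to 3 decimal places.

0.830

R(0,0) (trapezoid, 1 panel, h=2.9000): 0.96442
R(1,0) (trapezoid, 2 panels, h=1.4500): 0.85966
R(2,0) (trapezoid, 4 panels, h=0.7250): 0.83751
R(1,1) = 0.85966 + (0.85966 − 0.96442)/3 = 0.82474
R(2,1) = 0.83751 + (0.83751 − 0.85966)/3 = 0.83013
R(2,2) = 0.83013 + (0.83013 − 0.82474)/15 = 0.83049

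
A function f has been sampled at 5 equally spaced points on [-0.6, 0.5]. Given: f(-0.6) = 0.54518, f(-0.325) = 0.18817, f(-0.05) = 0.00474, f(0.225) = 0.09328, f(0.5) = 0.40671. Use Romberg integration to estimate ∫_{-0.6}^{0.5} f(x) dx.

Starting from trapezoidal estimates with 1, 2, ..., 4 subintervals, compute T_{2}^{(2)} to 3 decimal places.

0.192

T_{0}^{(0)} (trapezoid, 1 panel, h=1.1000): 0.52354
T_{1}^{(0)} (trapezoid, 2 panels, h=0.5500): 0.26438
T_{2}^{(0)} (trapezoid, 4 panels, h=0.2750): 0.20959
T_{1}^{(1)} = 0.26438 + (0.26438 − 0.52354)/3 = 0.17799
T_{2}^{(1)} = 0.20959 + (0.20959 − 0.26438)/3 = 0.19133
T_{2}^{(2)} = 0.19133 + (0.19133 − 0.17799)/15 = 0.19222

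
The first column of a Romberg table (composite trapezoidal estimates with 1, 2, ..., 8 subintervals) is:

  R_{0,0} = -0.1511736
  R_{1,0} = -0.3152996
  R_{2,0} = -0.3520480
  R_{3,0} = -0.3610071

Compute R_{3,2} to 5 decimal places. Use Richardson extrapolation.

Richardson extrapolation on the trapezoidal column (denominator 4−1=3):
R_{2,1} = -0.3520480 + (-0.3520480 − (-0.3152996))/3 = -0.3642975
R_{3,1} = -0.3610071 + (-0.3610071 − (-0.3520480))/3 = -0.3639935
R_{3,2} = -0.3639935 + (-0.3639935 − (-0.3642975))/15 = -0.3639732

-0.36397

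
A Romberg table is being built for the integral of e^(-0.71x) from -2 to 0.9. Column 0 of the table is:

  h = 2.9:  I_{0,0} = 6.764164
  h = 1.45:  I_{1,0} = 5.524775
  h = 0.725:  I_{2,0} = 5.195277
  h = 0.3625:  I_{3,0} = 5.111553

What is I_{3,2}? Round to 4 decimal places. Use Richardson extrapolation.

Richardson extrapolation on the trapezoidal column (denominator 4−1=3):
I_{2,1} = (4·5.195277 − 5.524775) / 3 = 5.085444
I_{3,1} = 5.111553 + (5.111553 − 5.195277)/3 = 5.083645
I_{3,2} = (16·5.083645 − 5.085444) / 15 = 5.083525

5.0835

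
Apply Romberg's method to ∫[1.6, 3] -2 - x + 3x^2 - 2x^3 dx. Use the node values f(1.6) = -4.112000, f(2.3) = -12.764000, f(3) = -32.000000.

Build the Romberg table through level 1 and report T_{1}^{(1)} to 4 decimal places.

-20.3392

T_{0}^{(0)} (trapezoid, 1 panel, h=1.4000): -25.278400
T_{1}^{(0)} (trapezoid, 2 panels, h=0.7000): -21.574000
T_{1}^{(1)} = -21.574000 + (-21.574000 − (-25.278400))/3 = -20.339200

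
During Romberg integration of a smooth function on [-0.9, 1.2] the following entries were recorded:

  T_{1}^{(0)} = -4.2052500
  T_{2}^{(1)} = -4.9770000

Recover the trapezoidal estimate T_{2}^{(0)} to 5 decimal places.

From T_{2}^{(1)} = (4·T_{2}^{(0)} − T_{1}^{(0)})/3, solve for T_{2}^{(0)}:
4·T_{2}^{(0)} = 3·(-4.9770000) + (-4.2052500) = -19.1362500
T_{2}^{(0)} = -4.7840625

-4.78406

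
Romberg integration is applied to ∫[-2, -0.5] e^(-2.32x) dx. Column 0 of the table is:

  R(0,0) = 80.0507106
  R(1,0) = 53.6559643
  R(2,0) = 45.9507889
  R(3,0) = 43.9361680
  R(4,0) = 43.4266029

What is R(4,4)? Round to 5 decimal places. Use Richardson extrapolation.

R(1,1) = (4·53.6559643 − 80.0507106) / 3 = 44.8577155
R(2,1) = (4·45.9507889 − 53.6559643) / 3 = 43.3823971
R(3,1) = 43.9361680 + (43.9361680 − 45.9507889)/3 = 43.2646277
R(4,1) = (4·43.4266029 − 43.9361680) / 3 = 43.2567479
R(2,2) = 43.3823971 + (43.3823971 − 44.8577155)/15 = 43.2840425
R(3,2) = 43.2646277 + (43.2646277 − 43.3823971)/15 = 43.2567764
R(4,2) = 43.2567479 + (43.2567479 − 43.2646277)/15 = 43.2562226
R(3,3) = (64·43.2567764 − 43.2840425) / 63 = 43.2563436
R(4,3) = (64·43.2562226 − 43.2567764) / 63 = 43.2562138
R(4,4) = 43.2562138 + (43.2562138 − 43.2563436)/255 = 43.2562133

43.25621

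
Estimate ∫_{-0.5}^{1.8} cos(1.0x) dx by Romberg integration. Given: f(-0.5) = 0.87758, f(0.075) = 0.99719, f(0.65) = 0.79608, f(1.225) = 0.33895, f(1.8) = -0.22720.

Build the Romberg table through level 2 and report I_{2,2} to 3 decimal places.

I_{0,0} (trapezoid, 1 panel, h=2.3000): 0.74794
I_{1,0} (trapezoid, 2 panels, h=1.1500): 1.28946
I_{2,0} (trapezoid, 4 panels, h=0.5750): 1.41301
I_{1,1} = 1.28946 + (1.28946 − 0.74794)/3 = 1.46997
I_{2,1} = 1.41301 + (1.41301 − 1.28946)/3 = 1.45419
I_{2,2} = 1.45419 + (1.45419 − 1.46997)/15 = 1.45314

1.453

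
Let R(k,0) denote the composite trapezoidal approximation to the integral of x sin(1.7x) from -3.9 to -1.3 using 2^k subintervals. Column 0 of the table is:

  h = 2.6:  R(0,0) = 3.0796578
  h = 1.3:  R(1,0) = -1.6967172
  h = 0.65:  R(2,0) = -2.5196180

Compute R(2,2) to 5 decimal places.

R(1,1) = -1.6967172 + (-1.6967172 − 3.0796578)/3 = -3.2888422
R(2,1) = (4·(-2.5196180) − (-1.6967172)) / 3 = -2.7939183
R(2,2) = (16·(-2.7939183) − (-3.2888422)) / 15 = -2.7609234

-2.76092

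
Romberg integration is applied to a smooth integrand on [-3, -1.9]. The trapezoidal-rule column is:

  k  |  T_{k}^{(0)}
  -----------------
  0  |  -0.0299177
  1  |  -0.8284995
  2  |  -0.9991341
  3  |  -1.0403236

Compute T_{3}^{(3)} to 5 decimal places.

-1.05393

Richardson extrapolation on the trapezoidal column (denominator 4−1=3):
T_{1}^{(1)} = -0.8284995 + (-0.8284995 − (-0.0299177))/3 = -1.0946934
T_{2}^{(1)} = (4·(-0.9991341) − (-0.8284995)) / 3 = -1.0560123
T_{3}^{(1)} = (4·(-1.0403236) − (-0.9991341)) / 3 = -1.0540534
T_{2}^{(2)} = -1.0560123 + (-1.0560123 − (-1.0946934))/15 = -1.0534336
T_{3}^{(2)} = -1.0540534 + (-1.0540534 − (-1.0560123))/15 = -1.0539228
T_{3}^{(3)} = -1.0539228 + (-1.0539228 − (-1.0534336))/63 = -1.0539306
(Column j=1 coincides with Simpson's rule on the same nodes.)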